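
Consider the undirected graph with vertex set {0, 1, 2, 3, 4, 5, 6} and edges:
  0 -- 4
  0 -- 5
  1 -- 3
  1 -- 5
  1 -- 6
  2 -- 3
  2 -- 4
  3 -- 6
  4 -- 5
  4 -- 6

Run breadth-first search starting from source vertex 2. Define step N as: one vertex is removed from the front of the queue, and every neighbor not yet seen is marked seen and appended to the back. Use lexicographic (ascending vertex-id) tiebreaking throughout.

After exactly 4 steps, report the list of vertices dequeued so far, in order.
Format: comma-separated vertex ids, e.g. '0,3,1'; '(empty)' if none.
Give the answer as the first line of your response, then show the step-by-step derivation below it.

2,3,4,1

step 1: dequeue 2; queue=[3,4]; order=2
step 2: dequeue 3; queue=[4,1,6]; order=2,3
step 3: dequeue 4; queue=[1,6,0,5]; order=2,3,4
step 4: dequeue 1; queue=[6,0,5]; order=2,3,4,1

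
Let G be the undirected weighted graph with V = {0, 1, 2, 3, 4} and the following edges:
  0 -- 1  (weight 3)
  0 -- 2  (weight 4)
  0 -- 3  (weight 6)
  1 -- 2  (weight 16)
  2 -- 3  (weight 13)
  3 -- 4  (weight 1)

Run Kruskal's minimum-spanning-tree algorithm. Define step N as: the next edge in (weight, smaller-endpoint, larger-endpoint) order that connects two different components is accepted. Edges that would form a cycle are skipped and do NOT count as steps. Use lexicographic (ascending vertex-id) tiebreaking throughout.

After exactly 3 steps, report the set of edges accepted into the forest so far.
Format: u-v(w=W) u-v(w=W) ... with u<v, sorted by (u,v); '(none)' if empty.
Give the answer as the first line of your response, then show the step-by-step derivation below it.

0-1(w=3) 0-2(w=4) 3-4(w=1)

step 1: add edge 3-4 (w=1); MST = {3-4(w=1)}
step 2: add edge 0-1 (w=3); MST = {0-1(w=3) 3-4(w=1)}
step 3: add edge 0-2 (w=4); MST = {0-1(w=3) 0-2(w=4) 3-4(w=1)}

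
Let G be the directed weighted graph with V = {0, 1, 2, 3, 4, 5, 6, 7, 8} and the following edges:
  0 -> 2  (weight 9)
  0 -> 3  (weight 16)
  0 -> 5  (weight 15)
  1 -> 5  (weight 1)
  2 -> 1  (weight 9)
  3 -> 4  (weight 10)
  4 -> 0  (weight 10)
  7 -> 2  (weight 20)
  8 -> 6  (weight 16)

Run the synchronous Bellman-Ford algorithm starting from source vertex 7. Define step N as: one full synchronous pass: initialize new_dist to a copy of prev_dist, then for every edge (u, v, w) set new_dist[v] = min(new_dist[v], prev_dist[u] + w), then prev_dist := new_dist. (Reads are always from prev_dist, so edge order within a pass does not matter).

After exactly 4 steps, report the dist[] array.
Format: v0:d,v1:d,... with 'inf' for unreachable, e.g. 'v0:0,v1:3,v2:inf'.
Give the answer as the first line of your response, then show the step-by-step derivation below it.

v0:inf,v1:29,v2:20,v3:inf,v4:inf,v5:30,v6:inf,v7:0,v8:inf

step 1: dist = v0:inf,v1:inf,v2:20,v3:inf,v4:inf,v5:inf,v6:inf,v7:0,v8:inf
step 2: dist = v0:inf,v1:29,v2:20,v3:inf,v4:inf,v5:inf,v6:inf,v7:0,v8:inf
step 3: dist = v0:inf,v1:29,v2:20,v3:inf,v4:inf,v5:30,v6:inf,v7:0,v8:inf
step 4: dist = v0:inf,v1:29,v2:20,v3:inf,v4:inf,v5:30,v6:inf,v7:0,v8:inf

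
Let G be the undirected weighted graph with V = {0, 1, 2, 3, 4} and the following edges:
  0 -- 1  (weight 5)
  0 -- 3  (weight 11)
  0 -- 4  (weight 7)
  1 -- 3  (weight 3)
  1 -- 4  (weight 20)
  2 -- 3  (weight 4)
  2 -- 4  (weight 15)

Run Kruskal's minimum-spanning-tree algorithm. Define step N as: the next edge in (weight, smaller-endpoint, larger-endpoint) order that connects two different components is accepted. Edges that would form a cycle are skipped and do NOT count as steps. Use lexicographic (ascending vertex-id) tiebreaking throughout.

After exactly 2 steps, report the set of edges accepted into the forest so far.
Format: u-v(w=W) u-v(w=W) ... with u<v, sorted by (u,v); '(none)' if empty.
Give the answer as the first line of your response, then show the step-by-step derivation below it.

1-3(w=3) 2-3(w=4)

step 1: add edge 1-3 (w=3); MST = {1-3(w=3)}
step 2: add edge 2-3 (w=4); MST = {1-3(w=3) 2-3(w=4)}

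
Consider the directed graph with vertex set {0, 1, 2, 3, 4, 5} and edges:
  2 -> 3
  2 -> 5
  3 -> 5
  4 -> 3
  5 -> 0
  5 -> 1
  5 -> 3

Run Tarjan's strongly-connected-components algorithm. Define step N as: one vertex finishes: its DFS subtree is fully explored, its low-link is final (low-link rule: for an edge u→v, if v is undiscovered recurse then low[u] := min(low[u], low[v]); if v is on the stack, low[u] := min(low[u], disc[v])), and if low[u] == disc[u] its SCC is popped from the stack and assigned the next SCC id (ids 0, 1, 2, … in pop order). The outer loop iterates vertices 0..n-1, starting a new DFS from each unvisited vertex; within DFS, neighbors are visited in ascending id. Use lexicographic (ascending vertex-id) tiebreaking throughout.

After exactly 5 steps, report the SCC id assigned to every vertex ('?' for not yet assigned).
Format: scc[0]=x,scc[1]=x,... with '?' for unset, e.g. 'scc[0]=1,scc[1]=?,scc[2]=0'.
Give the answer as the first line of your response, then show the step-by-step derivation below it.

scc[0]=0,scc[1]=1,scc[2]=3,scc[3]=2,scc[4]=?,scc[5]=2

step 1: low=(low[0]=0,low[1]=?,low[2]=?,low[3]=?,low[4]=?,low[5]=?); scc=(scc[0]=0,scc[1]=?,scc[2]=?,scc[3]=?,scc[4]=?,scc[5]=?)
step 2: low=(low[0]=0,low[1]=1,low[2]=?,low[3]=?,low[4]=?,low[5]=?); scc=(scc[0]=0,scc[1]=1,scc[2]=?,scc[3]=?,scc[4]=?,scc[5]=?)
step 3: low=(low[0]=0,low[1]=1,low[2]=2,low[3]=3,low[4]=?,low[5]=3); scc=(scc[0]=0,scc[1]=1,scc[2]=?,scc[3]=?,scc[4]=?,scc[5]=?)
step 4: low=(low[0]=0,low[1]=1,low[2]=2,low[3]=3,low[4]=?,low[5]=3); scc=(scc[0]=0,scc[1]=1,scc[2]=?,scc[3]=2,scc[4]=?,scc[5]=2)
step 5: low=(low[0]=0,low[1]=1,low[2]=2,low[3]=3,low[4]=?,low[5]=3); scc=(scc[0]=0,scc[1]=1,scc[2]=3,scc[3]=2,scc[4]=?,scc[5]=2)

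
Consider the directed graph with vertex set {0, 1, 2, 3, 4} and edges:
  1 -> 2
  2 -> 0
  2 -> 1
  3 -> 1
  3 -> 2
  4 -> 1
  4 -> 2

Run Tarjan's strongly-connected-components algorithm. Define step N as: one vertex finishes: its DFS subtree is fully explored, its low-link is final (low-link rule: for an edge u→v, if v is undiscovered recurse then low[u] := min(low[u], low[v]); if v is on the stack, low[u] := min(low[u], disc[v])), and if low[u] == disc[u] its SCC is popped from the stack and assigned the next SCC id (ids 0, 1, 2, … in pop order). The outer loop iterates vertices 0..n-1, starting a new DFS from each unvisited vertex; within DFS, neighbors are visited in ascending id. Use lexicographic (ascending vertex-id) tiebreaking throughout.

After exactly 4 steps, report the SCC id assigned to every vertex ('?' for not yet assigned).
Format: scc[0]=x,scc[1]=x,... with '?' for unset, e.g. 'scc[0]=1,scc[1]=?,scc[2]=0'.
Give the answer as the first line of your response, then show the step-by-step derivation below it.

scc[0]=0,scc[1]=1,scc[2]=1,scc[3]=2,scc[4]=?

step 1: low=(low[0]=0,low[1]=?,low[2]=?,low[3]=?,low[4]=?); scc=(scc[0]=0,scc[1]=?,scc[2]=?,scc[3]=?,scc[4]=?)
step 2: low=(low[0]=0,low[1]=1,low[2]=1,low[3]=?,low[4]=?); scc=(scc[0]=0,scc[1]=?,scc[2]=?,scc[3]=?,scc[4]=?)
step 3: low=(low[0]=0,low[1]=1,low[2]=1,low[3]=?,low[4]=?); scc=(scc[0]=0,scc[1]=1,scc[2]=1,scc[3]=?,scc[4]=?)
step 4: low=(low[0]=0,low[1]=1,low[2]=1,low[3]=3,low[4]=?); scc=(scc[0]=0,scc[1]=1,scc[2]=1,scc[3]=2,scc[4]=?)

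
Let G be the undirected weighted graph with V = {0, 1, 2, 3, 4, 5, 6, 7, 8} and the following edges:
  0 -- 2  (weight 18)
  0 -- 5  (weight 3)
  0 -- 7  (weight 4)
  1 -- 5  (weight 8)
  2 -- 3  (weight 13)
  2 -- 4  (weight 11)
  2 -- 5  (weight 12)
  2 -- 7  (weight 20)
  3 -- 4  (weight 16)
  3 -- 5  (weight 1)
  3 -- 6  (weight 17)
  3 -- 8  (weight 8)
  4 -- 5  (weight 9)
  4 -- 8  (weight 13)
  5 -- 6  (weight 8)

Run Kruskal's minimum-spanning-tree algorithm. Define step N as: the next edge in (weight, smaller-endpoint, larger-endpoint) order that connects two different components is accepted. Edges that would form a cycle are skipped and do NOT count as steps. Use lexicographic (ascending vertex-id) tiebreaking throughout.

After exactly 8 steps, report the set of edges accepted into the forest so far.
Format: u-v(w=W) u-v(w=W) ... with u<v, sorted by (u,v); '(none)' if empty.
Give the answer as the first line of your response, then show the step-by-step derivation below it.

0-5(w=3) 0-7(w=4) 1-5(w=8) 2-4(w=11) 3-5(w=1) 3-8(w=8) 4-5(w=9) 5-6(w=8)

step 1: add edge 3-5 (w=1); MST = {3-5(w=1)}
step 2: add edge 0-5 (w=3); MST = {0-5(w=3) 3-5(w=1)}
step 3: add edge 0-7 (w=4); MST = {0-5(w=3) 0-7(w=4) 3-5(w=1)}
step 4: add edge 1-5 (w=8); MST = {0-5(w=3) 0-7(w=4) 1-5(w=8) 3-5(w=1)}
step 5: add edge 3-8 (w=8); MST = {0-5(w=3) 0-7(w=4) 1-5(w=8) 3-5(w=1) 3-8(w=8)}
step 6: add edge 5-6 (w=8); MST = {0-5(w=3) 0-7(w=4) 1-5(w=8) 3-5(w=1) 3-8(w=8) 5-6(w=8)}
step 7: add edge 4-5 (w=9); MST = {0-5(w=3) 0-7(w=4) 1-5(w=8) 3-5(w=1) 3-8(w=8) 4-5(w=9) 5-6(w=8)}
step 8: add edge 2-4 (w=11); MST = {0-5(w=3) 0-7(w=4) 1-5(w=8) 2-4(w=11) 3-5(w=1) 3-8(w=8) 4-5(w=9) 5-6(w=8)}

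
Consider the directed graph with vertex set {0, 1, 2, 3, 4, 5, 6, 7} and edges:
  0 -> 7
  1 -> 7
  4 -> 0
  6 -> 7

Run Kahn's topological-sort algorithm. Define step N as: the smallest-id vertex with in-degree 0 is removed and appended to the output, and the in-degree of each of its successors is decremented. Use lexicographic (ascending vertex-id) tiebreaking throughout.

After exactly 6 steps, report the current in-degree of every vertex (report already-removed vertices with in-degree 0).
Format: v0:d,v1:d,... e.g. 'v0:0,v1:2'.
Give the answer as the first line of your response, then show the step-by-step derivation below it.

v0:0,v1:0,v2:0,v3:0,v4:0,v5:0,v6:0,v7:1

step 1: output 1; order=[1]; indeg=(1,0,0,0,0,0,0,2)
step 2: output 2; order=[1,2]; indeg=(1,0,0,0,0,0,0,2)
step 3: output 3; order=[1,2,3]; indeg=(1,0,0,0,0,0,0,2)
step 4: output 4; order=[1,2,3,4]; indeg=(0,0,0,0,0,0,0,2)
step 5: output 0; order=[1,2,3,4,0]; indeg=(0,0,0,0,0,0,0,1)
step 6: output 5; order=[1,2,3,4,0,5]; indeg=(0,0,0,0,0,0,0,1)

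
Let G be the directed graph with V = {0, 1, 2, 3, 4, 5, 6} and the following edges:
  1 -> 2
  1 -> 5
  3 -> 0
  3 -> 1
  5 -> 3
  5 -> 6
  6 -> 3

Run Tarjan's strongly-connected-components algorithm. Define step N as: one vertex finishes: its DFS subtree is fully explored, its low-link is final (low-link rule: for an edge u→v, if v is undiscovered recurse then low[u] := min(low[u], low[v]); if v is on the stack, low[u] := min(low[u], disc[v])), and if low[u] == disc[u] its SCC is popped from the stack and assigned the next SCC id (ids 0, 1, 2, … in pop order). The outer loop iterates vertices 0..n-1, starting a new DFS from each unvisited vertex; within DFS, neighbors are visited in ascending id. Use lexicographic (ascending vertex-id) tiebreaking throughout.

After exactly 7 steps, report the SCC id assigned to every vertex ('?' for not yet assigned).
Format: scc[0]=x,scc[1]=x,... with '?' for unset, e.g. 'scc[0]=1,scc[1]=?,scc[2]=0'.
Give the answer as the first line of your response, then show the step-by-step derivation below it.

scc[0]=0,scc[1]=2,scc[2]=1,scc[3]=2,scc[4]=3,scc[5]=2,scc[6]=2

step 1: low=(low[0]=0,low[1]=?,low[2]=?,low[3]=?,low[4]=?,low[5]=?,low[6]=?); scc=(scc[0]=0,scc[1]=?,scc[2]=?,scc[3]=?,scc[4]=?,scc[5]=?,scc[6]=?)
step 2: low=(low[0]=0,low[1]=1,low[2]=2,low[3]=?,low[4]=?,low[5]=?,low[6]=?); scc=(scc[0]=0,scc[1]=?,scc[2]=1,scc[3]=?,scc[4]=?,scc[5]=?,scc[6]=?)
step 3: low=(low[0]=0,low[1]=1,low[2]=2,low[3]=1,low[4]=?,low[5]=3,low[6]=?); scc=(scc[0]=0,scc[1]=?,scc[2]=1,scc[3]=?,scc[4]=?,scc[5]=?,scc[6]=?)
step 4: low=(low[0]=0,low[1]=1,low[2]=2,low[3]=1,low[4]=?,low[5]=1,low[6]=4); scc=(scc[0]=0,scc[1]=?,scc[2]=1,scc[3]=?,scc[4]=?,scc[5]=?,scc[6]=?)
step 5: low=(low[0]=0,low[1]=1,low[2]=2,low[3]=1,low[4]=?,low[5]=1,low[6]=4); scc=(scc[0]=0,scc[1]=?,scc[2]=1,scc[3]=?,scc[4]=?,scc[5]=?,scc[6]=?)
step 6: low=(low[0]=0,low[1]=1,low[2]=2,low[3]=1,low[4]=?,low[5]=1,low[6]=4); scc=(scc[0]=0,scc[1]=2,scc[2]=1,scc[3]=2,scc[4]=?,scc[5]=2,scc[6]=2)
step 7: low=(low[0]=0,low[1]=1,low[2]=2,low[3]=1,low[4]=6,low[5]=1,low[6]=4); scc=(scc[0]=0,scc[1]=2,scc[2]=1,scc[3]=2,scc[4]=3,scc[5]=2,scc[6]=2)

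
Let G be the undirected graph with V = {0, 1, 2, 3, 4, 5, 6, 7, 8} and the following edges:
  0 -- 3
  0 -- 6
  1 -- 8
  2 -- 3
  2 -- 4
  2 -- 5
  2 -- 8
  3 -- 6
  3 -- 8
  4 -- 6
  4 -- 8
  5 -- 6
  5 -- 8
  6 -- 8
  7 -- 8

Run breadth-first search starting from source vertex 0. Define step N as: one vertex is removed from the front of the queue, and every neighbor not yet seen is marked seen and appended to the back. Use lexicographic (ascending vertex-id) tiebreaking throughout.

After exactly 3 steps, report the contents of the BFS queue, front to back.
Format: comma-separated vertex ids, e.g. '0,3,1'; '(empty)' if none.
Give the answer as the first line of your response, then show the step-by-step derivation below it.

2,8,4,5

step 1: dequeue 0; queue=[3,6]; order=0
step 2: dequeue 3; queue=[6,2,8]; order=0,3
step 3: dequeue 6; queue=[2,8,4,5]; order=0,3,6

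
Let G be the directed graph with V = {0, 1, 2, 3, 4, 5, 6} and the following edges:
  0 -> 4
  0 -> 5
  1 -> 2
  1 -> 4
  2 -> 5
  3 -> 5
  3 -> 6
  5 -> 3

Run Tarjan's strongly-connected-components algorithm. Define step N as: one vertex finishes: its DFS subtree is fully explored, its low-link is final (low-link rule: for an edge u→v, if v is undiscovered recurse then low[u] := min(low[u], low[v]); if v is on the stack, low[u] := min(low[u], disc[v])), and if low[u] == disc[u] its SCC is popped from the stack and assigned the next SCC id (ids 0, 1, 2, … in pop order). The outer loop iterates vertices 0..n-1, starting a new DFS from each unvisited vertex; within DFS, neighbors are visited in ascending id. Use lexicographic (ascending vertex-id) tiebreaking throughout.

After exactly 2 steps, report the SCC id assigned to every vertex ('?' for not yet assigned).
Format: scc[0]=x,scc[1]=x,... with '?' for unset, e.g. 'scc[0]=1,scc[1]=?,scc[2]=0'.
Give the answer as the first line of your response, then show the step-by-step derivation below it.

scc[0]=?,scc[1]=?,scc[2]=?,scc[3]=?,scc[4]=0,scc[5]=?,scc[6]=1

step 1: low=(low[0]=0,low[1]=?,low[2]=?,low[3]=?,low[4]=1,low[5]=?,low[6]=?); scc=(scc[0]=?,scc[1]=?,scc[2]=?,scc[3]=?,scc[4]=0,scc[5]=?,scc[6]=?)
step 2: low=(low[0]=0,low[1]=?,low[2]=?,low[3]=2,low[4]=1,low[5]=2,low[6]=4); scc=(scc[0]=?,scc[1]=?,scc[2]=?,scc[3]=?,scc[4]=0,scc[5]=?,scc[6]=1)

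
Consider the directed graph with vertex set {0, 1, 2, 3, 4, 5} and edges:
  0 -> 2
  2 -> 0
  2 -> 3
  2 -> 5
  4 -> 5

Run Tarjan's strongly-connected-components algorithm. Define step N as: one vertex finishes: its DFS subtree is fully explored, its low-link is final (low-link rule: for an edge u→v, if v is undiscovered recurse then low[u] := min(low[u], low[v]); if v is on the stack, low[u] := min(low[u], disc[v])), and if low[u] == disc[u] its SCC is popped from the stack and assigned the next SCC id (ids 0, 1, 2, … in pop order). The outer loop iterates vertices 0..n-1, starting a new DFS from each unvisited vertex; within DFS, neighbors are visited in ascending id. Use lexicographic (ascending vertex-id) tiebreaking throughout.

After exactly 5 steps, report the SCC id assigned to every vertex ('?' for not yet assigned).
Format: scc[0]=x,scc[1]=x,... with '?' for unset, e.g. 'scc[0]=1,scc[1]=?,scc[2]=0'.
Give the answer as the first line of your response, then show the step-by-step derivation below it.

scc[0]=2,scc[1]=3,scc[2]=2,scc[3]=0,scc[4]=?,scc[5]=1

step 1: low=(low[0]=0,low[1]=?,low[2]=0,low[3]=2,low[4]=?,low[5]=?); scc=(scc[0]=?,scc[1]=?,scc[2]=?,scc[3]=0,scc[4]=?,scc[5]=?)
step 2: low=(low[0]=0,low[1]=?,low[2]=0,low[3]=2,low[4]=?,low[5]=3); scc=(scc[0]=?,scc[1]=?,scc[2]=?,scc[3]=0,scc[4]=?,scc[5]=1)
step 3: low=(low[0]=0,low[1]=?,low[2]=0,low[3]=2,low[4]=?,low[5]=3); scc=(scc[0]=?,scc[1]=?,scc[2]=?,scc[3]=0,scc[4]=?,scc[5]=1)
step 4: low=(low[0]=0,low[1]=?,low[2]=0,low[3]=2,low[4]=?,low[5]=3); scc=(scc[0]=2,scc[1]=?,scc[2]=2,scc[3]=0,scc[4]=?,scc[5]=1)
step 5: low=(low[0]=0,low[1]=4,low[2]=0,low[3]=2,low[4]=?,low[5]=3); scc=(scc[0]=2,scc[1]=3,scc[2]=2,scc[3]=0,scc[4]=?,scc[5]=1)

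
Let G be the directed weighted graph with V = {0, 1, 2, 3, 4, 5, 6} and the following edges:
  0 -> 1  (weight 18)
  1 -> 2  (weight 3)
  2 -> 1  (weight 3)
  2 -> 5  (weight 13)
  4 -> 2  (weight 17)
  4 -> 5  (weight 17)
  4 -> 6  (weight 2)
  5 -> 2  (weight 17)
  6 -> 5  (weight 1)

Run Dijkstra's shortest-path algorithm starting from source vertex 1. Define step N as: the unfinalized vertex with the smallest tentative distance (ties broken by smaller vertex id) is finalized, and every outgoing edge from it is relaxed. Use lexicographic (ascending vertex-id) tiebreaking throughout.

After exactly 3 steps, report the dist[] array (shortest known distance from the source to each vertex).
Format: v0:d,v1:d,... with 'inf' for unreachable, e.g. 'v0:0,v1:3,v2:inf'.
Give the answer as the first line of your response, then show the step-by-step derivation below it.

v0:inf,v1:0,v2:3,v3:inf,v4:inf,v5:16,v6:inf

step 1: dist = v0:inf,v1:0,v2:3,v3:inf,v4:inf,v5:inf,v6:inf
step 2: dist = v0:inf,v1:0,v2:3,v3:inf,v4:inf,v5:16,v6:inf
step 3: dist = v0:inf,v1:0,v2:3,v3:inf,v4:inf,v5:16,v6:inf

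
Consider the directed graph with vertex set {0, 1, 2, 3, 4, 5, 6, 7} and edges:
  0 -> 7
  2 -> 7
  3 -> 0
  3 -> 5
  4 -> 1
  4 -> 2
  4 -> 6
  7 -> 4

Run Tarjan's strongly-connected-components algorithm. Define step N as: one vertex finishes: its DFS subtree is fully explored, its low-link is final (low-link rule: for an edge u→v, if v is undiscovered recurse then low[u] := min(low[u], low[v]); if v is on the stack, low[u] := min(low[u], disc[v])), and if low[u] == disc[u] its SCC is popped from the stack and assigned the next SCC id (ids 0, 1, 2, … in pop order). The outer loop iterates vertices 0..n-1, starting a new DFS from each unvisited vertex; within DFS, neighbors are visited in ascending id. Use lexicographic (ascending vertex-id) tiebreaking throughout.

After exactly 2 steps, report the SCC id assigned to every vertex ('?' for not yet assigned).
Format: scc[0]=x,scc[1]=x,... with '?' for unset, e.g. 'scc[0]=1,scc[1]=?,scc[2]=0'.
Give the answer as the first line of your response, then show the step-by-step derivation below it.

scc[0]=?,scc[1]=0,scc[2]=?,scc[3]=?,scc[4]=?,scc[5]=?,scc[6]=?,scc[7]=?

step 1: low=(low[0]=0,low[1]=3,low[2]=?,low[3]=?,low[4]=2,low[5]=?,low[6]=?,low[7]=1); scc=(scc[0]=?,scc[1]=0,scc[2]=?,scc[3]=?,scc[4]=?,scc[5]=?,scc[6]=?,scc[7]=?)
step 2: low=(low[0]=0,low[1]=3,low[2]=1,low[3]=?,low[4]=2,low[5]=?,low[6]=?,low[7]=1); scc=(scc[0]=?,scc[1]=0,scc[2]=?,scc[3]=?,scc[4]=?,scc[5]=?,scc[6]=?,scc[7]=?)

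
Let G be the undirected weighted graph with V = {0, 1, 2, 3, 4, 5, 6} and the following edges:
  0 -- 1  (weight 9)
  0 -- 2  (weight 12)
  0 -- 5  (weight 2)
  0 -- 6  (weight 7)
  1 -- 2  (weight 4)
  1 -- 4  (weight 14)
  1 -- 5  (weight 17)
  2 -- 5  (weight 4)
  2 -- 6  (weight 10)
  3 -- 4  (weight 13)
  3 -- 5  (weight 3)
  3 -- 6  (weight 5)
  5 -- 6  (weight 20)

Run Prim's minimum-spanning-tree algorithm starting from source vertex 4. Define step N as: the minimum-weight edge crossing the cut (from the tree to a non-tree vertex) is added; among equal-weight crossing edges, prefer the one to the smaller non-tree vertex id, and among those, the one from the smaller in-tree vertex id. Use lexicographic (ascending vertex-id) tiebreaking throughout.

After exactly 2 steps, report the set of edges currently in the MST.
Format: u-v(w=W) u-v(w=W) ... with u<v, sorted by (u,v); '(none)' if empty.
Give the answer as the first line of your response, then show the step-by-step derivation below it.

3-4(w=13) 3-5(w=3)

step 1: add edge 3-4 (w=13); MST = {3-4(w=13)}
step 2: add edge 3-5 (w=3); MST = {3-4(w=13) 3-5(w=3)}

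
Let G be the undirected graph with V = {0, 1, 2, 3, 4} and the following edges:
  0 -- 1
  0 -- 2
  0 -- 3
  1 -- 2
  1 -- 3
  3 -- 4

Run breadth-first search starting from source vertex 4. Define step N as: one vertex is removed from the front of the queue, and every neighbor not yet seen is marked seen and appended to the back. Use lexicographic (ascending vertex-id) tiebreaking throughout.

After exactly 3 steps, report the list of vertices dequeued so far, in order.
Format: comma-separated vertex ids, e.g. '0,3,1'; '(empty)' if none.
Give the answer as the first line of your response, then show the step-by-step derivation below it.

4,3,0

step 1: dequeue 4; queue=[3]; order=4
step 2: dequeue 3; queue=[0,1]; order=4,3
step 3: dequeue 0; queue=[1,2]; order=4,3,0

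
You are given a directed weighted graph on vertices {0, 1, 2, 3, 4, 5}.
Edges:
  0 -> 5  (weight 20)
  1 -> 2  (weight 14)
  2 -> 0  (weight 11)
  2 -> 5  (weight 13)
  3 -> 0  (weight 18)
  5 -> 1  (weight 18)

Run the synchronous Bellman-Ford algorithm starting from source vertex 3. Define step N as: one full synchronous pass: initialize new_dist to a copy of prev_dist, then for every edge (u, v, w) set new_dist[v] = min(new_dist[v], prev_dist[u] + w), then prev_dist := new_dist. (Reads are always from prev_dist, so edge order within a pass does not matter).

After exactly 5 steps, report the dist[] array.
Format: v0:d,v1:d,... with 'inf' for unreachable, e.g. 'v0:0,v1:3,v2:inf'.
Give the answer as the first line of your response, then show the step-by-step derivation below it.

v0:18,v1:56,v2:70,v3:0,v4:inf,v5:38

step 1: dist = v0:18,v1:inf,v2:inf,v3:0,v4:inf,v5:inf
step 2: dist = v0:18,v1:inf,v2:inf,v3:0,v4:inf,v5:38
step 3: dist = v0:18,v1:56,v2:inf,v3:0,v4:inf,v5:38
step 4: dist = v0:18,v1:56,v2:70,v3:0,v4:inf,v5:38
step 5: dist = v0:18,v1:56,v2:70,v3:0,v4:inf,v5:38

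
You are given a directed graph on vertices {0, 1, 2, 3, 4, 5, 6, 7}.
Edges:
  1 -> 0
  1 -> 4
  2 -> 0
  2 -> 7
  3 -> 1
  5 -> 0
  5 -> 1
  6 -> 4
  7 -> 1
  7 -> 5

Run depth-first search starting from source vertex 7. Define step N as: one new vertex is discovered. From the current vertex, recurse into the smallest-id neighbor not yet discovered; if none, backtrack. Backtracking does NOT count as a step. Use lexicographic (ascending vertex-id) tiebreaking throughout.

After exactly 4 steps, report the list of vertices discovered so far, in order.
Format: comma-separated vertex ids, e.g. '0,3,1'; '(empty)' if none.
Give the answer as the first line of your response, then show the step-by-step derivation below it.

7,1,0,4

step 1: discover 7; path=7; order=7
step 2: discover 1; path=7>1; order=7,1
step 3: discover 0; path=7>1>0; order=7,1,0
step 4: discover 4; path=7>1>4; order=7,1,0,4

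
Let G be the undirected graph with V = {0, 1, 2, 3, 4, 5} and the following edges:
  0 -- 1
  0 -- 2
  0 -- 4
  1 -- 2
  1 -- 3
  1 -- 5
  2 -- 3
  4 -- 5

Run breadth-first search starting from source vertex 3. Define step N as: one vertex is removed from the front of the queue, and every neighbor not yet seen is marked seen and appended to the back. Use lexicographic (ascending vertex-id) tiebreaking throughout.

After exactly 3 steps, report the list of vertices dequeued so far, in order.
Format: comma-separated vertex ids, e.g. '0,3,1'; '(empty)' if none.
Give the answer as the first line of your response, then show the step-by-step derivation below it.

3,1,2

step 1: dequeue 3; queue=[1,2]; order=3
step 2: dequeue 1; queue=[2,0,5]; order=3,1
step 3: dequeue 2; queue=[0,5]; order=3,1,2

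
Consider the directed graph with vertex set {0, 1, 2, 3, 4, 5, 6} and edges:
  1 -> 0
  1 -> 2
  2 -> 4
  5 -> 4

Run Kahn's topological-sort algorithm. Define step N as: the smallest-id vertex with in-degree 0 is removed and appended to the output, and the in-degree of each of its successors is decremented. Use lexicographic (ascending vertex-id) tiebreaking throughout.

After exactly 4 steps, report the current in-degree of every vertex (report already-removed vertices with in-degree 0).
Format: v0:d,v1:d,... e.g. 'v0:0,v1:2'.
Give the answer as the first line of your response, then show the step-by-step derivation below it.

v0:0,v1:0,v2:0,v3:0,v4:1,v5:0,v6:0

step 1: output 1; order=[1]; indeg=(0,0,0,0,2,0,0)
step 2: output 0; order=[1,0]; indeg=(0,0,0,0,2,0,0)
step 3: output 2; order=[1,0,2]; indeg=(0,0,0,0,1,0,0)
step 4: output 3; order=[1,0,2,3]; indeg=(0,0,0,0,1,0,0)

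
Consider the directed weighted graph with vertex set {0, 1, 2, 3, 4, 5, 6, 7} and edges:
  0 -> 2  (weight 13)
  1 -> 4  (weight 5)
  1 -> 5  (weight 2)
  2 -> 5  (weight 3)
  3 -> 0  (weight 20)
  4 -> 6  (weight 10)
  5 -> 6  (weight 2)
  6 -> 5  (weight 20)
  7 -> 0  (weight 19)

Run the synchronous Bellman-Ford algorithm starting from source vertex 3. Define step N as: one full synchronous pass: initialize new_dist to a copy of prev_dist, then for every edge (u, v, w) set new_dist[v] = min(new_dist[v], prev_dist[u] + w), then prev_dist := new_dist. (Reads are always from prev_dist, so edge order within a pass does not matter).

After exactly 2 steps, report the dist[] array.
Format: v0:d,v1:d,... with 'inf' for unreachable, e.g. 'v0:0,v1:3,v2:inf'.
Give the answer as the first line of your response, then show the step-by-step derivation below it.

v0:20,v1:inf,v2:33,v3:0,v4:inf,v5:inf,v6:inf,v7:inf

step 1: dist = v0:20,v1:inf,v2:inf,v3:0,v4:inf,v5:inf,v6:inf,v7:inf
step 2: dist = v0:20,v1:inf,v2:33,v3:0,v4:inf,v5:inf,v6:inf,v7:inf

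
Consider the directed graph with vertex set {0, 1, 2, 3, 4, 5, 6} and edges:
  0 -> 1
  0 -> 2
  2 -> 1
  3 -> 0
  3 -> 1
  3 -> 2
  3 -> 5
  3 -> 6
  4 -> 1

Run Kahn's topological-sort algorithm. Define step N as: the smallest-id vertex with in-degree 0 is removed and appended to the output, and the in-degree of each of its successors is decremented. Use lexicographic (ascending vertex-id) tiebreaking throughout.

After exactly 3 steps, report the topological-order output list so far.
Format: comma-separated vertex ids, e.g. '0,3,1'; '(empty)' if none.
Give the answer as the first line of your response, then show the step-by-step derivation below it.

3,0,2

step 1: output 3; order=[3]; indeg=(0,3,1,0,0,0,0)
step 2: output 0; order=[3,0]; indeg=(0,2,0,0,0,0,0)
step 3: output 2; order=[3,0,2]; indeg=(0,1,0,0,0,0,0)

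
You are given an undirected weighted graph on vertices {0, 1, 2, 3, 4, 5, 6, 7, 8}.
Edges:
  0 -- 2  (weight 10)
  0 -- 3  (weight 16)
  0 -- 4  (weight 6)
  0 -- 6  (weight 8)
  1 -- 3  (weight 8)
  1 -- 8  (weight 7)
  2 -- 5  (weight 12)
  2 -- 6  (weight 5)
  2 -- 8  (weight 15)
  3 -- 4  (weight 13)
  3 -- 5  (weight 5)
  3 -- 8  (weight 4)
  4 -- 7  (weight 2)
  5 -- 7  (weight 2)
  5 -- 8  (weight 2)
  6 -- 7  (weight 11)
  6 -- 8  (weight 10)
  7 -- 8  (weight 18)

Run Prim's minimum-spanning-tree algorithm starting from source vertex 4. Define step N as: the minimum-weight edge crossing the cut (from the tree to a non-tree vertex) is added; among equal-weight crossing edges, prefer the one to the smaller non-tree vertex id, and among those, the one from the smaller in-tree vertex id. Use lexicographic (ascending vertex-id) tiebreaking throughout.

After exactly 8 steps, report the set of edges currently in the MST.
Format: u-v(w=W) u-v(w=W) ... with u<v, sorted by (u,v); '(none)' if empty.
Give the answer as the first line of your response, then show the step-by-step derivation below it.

0-4(w=6) 0-6(w=8) 1-8(w=7) 2-6(w=5) 3-8(w=4) 4-7(w=2) 5-7(w=2) 5-8(w=2)

step 1: add edge 4-7 (w=2); MST = {4-7(w=2)}
step 2: add edge 5-7 (w=2); MST = {4-7(w=2) 5-7(w=2)}
step 3: add edge 5-8 (w=2); MST = {4-7(w=2) 5-7(w=2) 5-8(w=2)}
step 4: add edge 3-8 (w=4); MST = {3-8(w=4) 4-7(w=2) 5-7(w=2) 5-8(w=2)}
step 5: add edge 0-4 (w=6); MST = {0-4(w=6) 3-8(w=4) 4-7(w=2) 5-7(w=2) 5-8(w=2)}
step 6: add edge 1-8 (w=7); MST = {0-4(w=6) 1-8(w=7) 3-8(w=4) 4-7(w=2) 5-7(w=2) 5-8(w=2)}
step 7: add edge 0-6 (w=8); MST = {0-4(w=6) 0-6(w=8) 1-8(w=7) 3-8(w=4) 4-7(w=2) 5-7(w=2) 5-8(w=2)}
step 8: add edge 2-6 (w=5); MST = {0-4(w=6) 0-6(w=8) 1-8(w=7) 2-6(w=5) 3-8(w=4) 4-7(w=2) 5-7(w=2) 5-8(w=2)}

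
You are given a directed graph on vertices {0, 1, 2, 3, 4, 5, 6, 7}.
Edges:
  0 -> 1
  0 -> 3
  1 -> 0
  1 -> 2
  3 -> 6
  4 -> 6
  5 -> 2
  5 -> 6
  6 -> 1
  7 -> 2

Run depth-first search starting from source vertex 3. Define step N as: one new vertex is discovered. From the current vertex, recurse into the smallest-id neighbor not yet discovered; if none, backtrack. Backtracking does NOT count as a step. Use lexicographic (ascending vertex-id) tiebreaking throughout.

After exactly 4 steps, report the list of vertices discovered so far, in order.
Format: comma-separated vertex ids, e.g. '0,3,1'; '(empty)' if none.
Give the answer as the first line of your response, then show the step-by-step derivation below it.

3,6,1,0

step 1: discover 3; path=3; order=3
step 2: discover 6; path=3>6; order=3,6
step 3: discover 1; path=3>6>1; order=3,6,1
step 4: discover 0; path=3>6>1>0; order=3,6,1,0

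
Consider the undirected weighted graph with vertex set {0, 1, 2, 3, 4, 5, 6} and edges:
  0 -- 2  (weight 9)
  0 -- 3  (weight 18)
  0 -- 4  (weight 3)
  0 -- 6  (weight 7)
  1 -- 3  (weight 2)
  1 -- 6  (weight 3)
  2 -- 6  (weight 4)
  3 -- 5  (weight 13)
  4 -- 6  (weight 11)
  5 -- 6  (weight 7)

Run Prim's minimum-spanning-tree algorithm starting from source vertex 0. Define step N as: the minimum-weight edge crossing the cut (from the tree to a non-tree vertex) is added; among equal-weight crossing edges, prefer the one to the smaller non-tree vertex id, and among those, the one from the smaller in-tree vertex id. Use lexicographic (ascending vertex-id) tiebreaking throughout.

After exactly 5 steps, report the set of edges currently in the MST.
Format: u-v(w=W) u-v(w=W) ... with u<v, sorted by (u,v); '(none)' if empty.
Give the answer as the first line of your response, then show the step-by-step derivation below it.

0-4(w=3) 0-6(w=7) 1-3(w=2) 1-6(w=3) 2-6(w=4)

step 1: add edge 0-4 (w=3); MST = {0-4(w=3)}
step 2: add edge 0-6 (w=7); MST = {0-4(w=3) 0-6(w=7)}
step 3: add edge 1-6 (w=3); MST = {0-4(w=3) 0-6(w=7) 1-6(w=3)}
step 4: add edge 1-3 (w=2); MST = {0-4(w=3) 0-6(w=7) 1-3(w=2) 1-6(w=3)}
step 5: add edge 2-6 (w=4); MST = {0-4(w=3) 0-6(w=7) 1-3(w=2) 1-6(w=3) 2-6(w=4)}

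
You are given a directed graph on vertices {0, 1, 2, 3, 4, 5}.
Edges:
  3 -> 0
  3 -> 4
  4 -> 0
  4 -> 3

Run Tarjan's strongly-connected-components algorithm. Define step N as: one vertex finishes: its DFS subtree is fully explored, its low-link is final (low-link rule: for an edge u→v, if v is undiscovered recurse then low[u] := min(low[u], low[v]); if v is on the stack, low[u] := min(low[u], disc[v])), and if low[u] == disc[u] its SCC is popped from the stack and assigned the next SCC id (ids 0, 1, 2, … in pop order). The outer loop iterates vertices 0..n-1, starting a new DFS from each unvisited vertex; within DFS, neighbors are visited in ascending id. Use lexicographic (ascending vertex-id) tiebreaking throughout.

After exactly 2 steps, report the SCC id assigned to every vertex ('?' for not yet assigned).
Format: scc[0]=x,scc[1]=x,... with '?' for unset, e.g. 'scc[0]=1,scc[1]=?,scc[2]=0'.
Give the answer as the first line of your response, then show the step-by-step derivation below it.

scc[0]=0,scc[1]=1,scc[2]=?,scc[3]=?,scc[4]=?,scc[5]=?

step 1: low=(low[0]=0,low[1]=?,low[2]=?,low[3]=?,low[4]=?,low[5]=?); scc=(scc[0]=0,scc[1]=?,scc[2]=?,scc[3]=?,scc[4]=?,scc[5]=?)
step 2: low=(low[0]=0,low[1]=1,low[2]=?,low[3]=?,low[4]=?,low[5]=?); scc=(scc[0]=0,scc[1]=1,scc[2]=?,scc[3]=?,scc[4]=?,scc[5]=?)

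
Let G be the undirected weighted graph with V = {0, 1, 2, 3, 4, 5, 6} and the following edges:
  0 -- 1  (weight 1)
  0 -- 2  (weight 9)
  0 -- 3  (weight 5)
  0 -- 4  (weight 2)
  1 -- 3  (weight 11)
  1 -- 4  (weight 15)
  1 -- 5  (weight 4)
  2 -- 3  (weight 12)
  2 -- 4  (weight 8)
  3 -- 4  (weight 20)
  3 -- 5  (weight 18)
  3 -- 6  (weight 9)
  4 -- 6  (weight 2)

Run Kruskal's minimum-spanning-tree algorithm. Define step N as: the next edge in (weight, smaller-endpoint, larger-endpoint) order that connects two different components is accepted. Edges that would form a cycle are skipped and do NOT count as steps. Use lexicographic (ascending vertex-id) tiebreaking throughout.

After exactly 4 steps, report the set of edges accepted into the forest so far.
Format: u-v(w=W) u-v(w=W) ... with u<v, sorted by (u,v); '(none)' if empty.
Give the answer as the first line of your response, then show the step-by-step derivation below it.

0-1(w=1) 0-4(w=2) 1-5(w=4) 4-6(w=2)

step 1: add edge 0-1 (w=1); MST = {0-1(w=1)}
step 2: add edge 0-4 (w=2); MST = {0-1(w=1) 0-4(w=2)}
step 3: add edge 4-6 (w=2); MST = {0-1(w=1) 0-4(w=2) 4-6(w=2)}
step 4: add edge 1-5 (w=4); MST = {0-1(w=1) 0-4(w=2) 1-5(w=4) 4-6(w=2)}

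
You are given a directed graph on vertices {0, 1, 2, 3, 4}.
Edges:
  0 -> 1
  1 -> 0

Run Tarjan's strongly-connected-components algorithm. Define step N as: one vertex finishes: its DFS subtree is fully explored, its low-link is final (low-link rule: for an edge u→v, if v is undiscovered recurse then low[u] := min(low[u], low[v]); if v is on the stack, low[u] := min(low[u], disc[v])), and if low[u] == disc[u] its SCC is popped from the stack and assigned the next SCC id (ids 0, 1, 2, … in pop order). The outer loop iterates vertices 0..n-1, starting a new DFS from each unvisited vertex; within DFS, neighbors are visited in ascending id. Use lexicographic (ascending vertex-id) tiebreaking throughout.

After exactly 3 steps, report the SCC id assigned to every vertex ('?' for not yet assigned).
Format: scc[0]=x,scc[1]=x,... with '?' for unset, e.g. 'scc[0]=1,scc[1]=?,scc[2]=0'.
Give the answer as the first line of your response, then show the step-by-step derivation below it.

scc[0]=0,scc[1]=0,scc[2]=1,scc[3]=?,scc[4]=?

step 1: low=(low[0]=0,low[1]=0,low[2]=?,low[3]=?,low[4]=?); scc=(scc[0]=?,scc[1]=?,scc[2]=?,scc[3]=?,scc[4]=?)
step 2: low=(low[0]=0,low[1]=0,low[2]=?,low[3]=?,low[4]=?); scc=(scc[0]=0,scc[1]=0,scc[2]=?,scc[3]=?,scc[4]=?)
step 3: low=(low[0]=0,low[1]=0,low[2]=2,low[3]=?,low[4]=?); scc=(scc[0]=0,scc[1]=0,scc[2]=1,scc[3]=?,scc[4]=?)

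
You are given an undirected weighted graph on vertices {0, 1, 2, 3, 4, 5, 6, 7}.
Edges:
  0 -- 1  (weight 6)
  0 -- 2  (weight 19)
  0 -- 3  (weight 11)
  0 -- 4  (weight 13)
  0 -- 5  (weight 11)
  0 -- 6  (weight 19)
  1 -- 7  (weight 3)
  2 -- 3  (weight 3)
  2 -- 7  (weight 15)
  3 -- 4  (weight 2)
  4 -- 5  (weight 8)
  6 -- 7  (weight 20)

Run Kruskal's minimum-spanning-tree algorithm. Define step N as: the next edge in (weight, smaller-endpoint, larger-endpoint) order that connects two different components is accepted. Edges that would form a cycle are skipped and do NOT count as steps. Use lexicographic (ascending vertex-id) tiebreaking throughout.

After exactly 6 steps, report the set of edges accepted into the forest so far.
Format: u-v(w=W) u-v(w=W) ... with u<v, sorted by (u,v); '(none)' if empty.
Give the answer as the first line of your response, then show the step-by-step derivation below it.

0-1(w=6) 0-3(w=11) 1-7(w=3) 2-3(w=3) 3-4(w=2) 4-5(w=8)

step 1: add edge 3-4 (w=2); MST = {3-4(w=2)}
step 2: add edge 1-7 (w=3); MST = {1-7(w=3) 3-4(w=2)}
step 3: add edge 2-3 (w=3); MST = {1-7(w=3) 2-3(w=3) 3-4(w=2)}
step 4: add edge 0-1 (w=6); MST = {0-1(w=6) 1-7(w=3) 2-3(w=3) 3-4(w=2)}
step 5: add edge 4-5 (w=8); MST = {0-1(w=6) 1-7(w=3) 2-3(w=3) 3-4(w=2) 4-5(w=8)}
step 6: add edge 0-3 (w=11); MST = {0-1(w=6) 0-3(w=11) 1-7(w=3) 2-3(w=3) 3-4(w=2) 4-5(w=8)}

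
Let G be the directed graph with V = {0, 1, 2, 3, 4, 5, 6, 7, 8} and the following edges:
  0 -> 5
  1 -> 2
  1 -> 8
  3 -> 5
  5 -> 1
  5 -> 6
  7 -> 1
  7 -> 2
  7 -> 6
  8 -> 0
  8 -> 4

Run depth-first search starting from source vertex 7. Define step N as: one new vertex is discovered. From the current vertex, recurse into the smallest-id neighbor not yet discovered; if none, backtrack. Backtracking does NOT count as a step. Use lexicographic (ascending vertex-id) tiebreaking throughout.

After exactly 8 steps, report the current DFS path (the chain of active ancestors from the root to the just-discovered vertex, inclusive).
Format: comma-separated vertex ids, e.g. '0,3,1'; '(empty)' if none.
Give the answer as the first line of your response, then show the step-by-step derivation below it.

7,1,8,4

step 1: discover 7; path=7; order=7
step 2: discover 1; path=7>1; order=7,1
step 3: discover 2; path=7>1>2; order=7,1,2
step 4: discover 8; path=7>1>8; order=7,1,2,8
step 5: discover 0; path=7>1>8>0; order=7,1,2,8,0
step 6: discover 5; path=7>1>8>0>5; order=7,1,2,8,0,5
step 7: discover 6; path=7>1>8>0>5>6; order=7,1,2,8,0,5,6
step 8: discover 4; path=7>1>8>4; order=7,1,2,8,0,5,6,4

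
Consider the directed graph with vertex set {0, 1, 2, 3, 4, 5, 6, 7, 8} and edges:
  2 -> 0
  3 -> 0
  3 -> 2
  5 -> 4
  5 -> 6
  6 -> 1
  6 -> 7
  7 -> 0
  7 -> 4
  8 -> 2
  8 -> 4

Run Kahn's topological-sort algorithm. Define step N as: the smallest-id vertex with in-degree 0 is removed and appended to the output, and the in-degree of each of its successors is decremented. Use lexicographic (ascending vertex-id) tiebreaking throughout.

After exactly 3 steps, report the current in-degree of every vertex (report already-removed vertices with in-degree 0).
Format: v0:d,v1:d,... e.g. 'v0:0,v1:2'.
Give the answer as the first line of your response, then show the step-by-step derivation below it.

v0:2,v1:0,v2:1,v3:0,v4:2,v5:0,v6:0,v7:0,v8:0

step 1: output 3; order=[3]; indeg=(2,1,1,0,3,0,1,1,0)
step 2: output 5; order=[3,5]; indeg=(2,1,1,0,2,0,0,1,0)
step 3: output 6; order=[3,5,6]; indeg=(2,0,1,0,2,0,0,0,0)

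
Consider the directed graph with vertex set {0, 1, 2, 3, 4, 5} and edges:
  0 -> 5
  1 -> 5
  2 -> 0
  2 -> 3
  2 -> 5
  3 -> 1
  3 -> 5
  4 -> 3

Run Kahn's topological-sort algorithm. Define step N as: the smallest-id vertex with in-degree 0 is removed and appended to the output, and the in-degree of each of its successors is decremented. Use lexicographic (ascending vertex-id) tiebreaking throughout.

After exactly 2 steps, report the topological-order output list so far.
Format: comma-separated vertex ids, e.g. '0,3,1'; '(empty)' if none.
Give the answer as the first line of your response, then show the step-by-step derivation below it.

2,0

step 1: output 2; order=[2]; indeg=(0,1,0,1,0,3)
step 2: output 0; order=[2,0]; indeg=(0,1,0,1,0,2)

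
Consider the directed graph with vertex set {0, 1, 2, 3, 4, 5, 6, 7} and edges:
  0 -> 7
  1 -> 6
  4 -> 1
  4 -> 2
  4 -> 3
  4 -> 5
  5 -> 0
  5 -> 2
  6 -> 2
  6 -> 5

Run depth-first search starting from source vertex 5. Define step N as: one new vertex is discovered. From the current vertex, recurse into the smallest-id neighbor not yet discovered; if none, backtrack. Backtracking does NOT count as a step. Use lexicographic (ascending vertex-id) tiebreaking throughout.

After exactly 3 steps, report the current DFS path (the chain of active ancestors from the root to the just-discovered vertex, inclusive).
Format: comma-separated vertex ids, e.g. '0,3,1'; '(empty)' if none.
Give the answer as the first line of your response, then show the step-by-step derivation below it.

5,0,7

step 1: discover 5; path=5; order=5
step 2: discover 0; path=5>0; order=5,0
step 3: discover 7; path=5>0>7; order=5,0,7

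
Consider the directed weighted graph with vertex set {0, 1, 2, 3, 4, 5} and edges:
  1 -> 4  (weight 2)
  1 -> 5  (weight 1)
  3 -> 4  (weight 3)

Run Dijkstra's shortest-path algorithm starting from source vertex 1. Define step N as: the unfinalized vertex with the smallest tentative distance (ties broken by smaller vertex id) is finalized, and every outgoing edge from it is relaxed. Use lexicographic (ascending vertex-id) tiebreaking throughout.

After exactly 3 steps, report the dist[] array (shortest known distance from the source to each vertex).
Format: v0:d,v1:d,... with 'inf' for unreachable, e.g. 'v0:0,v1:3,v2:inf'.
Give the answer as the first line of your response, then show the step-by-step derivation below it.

v0:inf,v1:0,v2:inf,v3:inf,v4:2,v5:1

step 1: dist = v0:inf,v1:0,v2:inf,v3:inf,v4:2,v5:1
step 2: dist = v0:inf,v1:0,v2:inf,v3:inf,v4:2,v5:1
step 3: dist = v0:inf,v1:0,v2:inf,v3:inf,v4:2,v5:1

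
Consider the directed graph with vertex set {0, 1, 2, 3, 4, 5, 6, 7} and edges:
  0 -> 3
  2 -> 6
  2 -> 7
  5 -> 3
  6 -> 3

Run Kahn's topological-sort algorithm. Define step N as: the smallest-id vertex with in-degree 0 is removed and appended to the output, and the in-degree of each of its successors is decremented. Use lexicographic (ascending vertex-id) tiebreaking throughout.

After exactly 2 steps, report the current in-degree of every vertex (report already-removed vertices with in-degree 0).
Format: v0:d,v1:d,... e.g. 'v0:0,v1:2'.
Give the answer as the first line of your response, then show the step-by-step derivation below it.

v0:0,v1:0,v2:0,v3:2,v4:0,v5:0,v6:1,v7:1

step 1: output 0; order=[0]; indeg=(0,0,0,2,0,0,1,1)
step 2: output 1; order=[0,1]; indeg=(0,0,0,2,0,0,1,1)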